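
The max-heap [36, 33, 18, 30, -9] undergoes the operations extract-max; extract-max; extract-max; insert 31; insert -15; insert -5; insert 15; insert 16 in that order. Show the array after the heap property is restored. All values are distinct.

extract-max → returns 36:
  remove root 36; move last element -9 to root → [-9, 33, 18, 30]
  -9 vs larger child 33 at index 1, swap → [33, -9, 18, 30]
  -9 vs only child 30 at index 3, swap → [33, 30, 18, -9]
extract-max → returns 33:
  remove root 33; move last element -9 to root → [-9, 30, 18]
  -9 vs larger child 30 at index 1, swap → [30, -9, 18]
extract-max → returns 30:
  remove root 30; move last element 18 to root → [18, -9] (no swap needed)
insert 31:
  append 31 at index 2 → [18, -9, 31]
  31 > parent 18 at index 0, swap → [31, -9, 18]
insert -15:
  append -15 at index 3 → [31, -9, 18, -15] (no swap needed)
insert -5:
  append -5 at index 4 → [31, -9, 18, -15, -5]
  -5 > parent -9 at index 1, swap → [31, -5, 18, -15, -9]
insert 15:
  append 15 at index 5 → [31, -5, 18, -15, -9, 15] (no swap needed)
insert 16:
  append 16 at index 6 → [31, -5, 18, -15, -9, 15, 16] (no swap needed)

[31, -5, 18, -15, -9, 15, 16]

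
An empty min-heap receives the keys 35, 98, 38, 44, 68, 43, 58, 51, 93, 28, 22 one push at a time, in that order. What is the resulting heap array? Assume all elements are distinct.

Insert 35:
  append 35 at index 0 → [35] (no swap needed)
Insert 98:
  append 98 at index 1 → [35, 98] (no swap needed)
Insert 38:
  append 38 at index 2 → [35, 98, 38] (no swap needed)
Insert 44:
  append 44 at index 3 → [35, 98, 38, 44]
  44 < parent 98 at index 1, swap → [35, 44, 38, 98]
Insert 68:
  append 68 at index 4 → [35, 44, 38, 98, 68] (no swap needed)
Insert 43:
  append 43 at index 5 → [35, 44, 38, 98, 68, 43] (no swap needed)
Insert 58:
  append 58 at index 6 → [35, 44, 38, 98, 68, 43, 58] (no swap needed)
Insert 51:
  append 51 at index 7 → [35, 44, 38, 98, 68, 43, 58, 51]
  51 < parent 98 at index 3, swap → [35, 44, 38, 51, 68, 43, 58, 98]
Insert 93:
  append 93 at index 8 → [35, 44, 38, 51, 68, 43, 58, 98, 93] (no swap needed)
Insert 28:
  append 28 at index 9 → [35, 44, 38, 51, 68, 43, 58, 98, 93, 28]
  28 < parent 68 at index 4, swap → [35, 44, 38, 51, 28, 43, 58, 98, 93, 68]
  28 < parent 44 at index 1, swap → [35, 28, 38, 51, 44, 43, 58, 98, 93, 68]
  28 < parent 35 at index 0, swap → [28, 35, 38, 51, 44, 43, 58, 98, 93, 68]
Insert 22:
  append 22 at index 10 → [28, 35, 38, 51, 44, 43, 58, 98, 93, 68, 22]
  22 < parent 44 at index 4, swap → [28, 35, 38, 51, 22, 43, 58, 98, 93, 68, 44]
  22 < parent 35 at index 1, swap → [28, 22, 38, 51, 35, 43, 58, 98, 93, 68, 44]
  22 < parent 28 at index 0, swap → [22, 28, 38, 51, 35, 43, 58, 98, 93, 68, 44]

[22, 28, 38, 51, 35, 43, 58, 98, 93, 68, 44]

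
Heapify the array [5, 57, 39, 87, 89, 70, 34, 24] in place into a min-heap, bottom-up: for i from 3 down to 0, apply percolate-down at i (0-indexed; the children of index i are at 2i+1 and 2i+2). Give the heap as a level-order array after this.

[5, 24, 34, 57, 89, 70, 39, 87]

sift down from index 3:
  87 vs only child 24 at index 7, swap → [5, 57, 39, 24, 89, 70, 34, 87]
sift down from index 2:
  39 vs smaller child 34 at index 6, swap → [5, 57, 34, 24, 89, 70, 39, 87]
sift down from index 1:
  57 vs smaller child 24 at index 3, swap → [5, 24, 34, 57, 89, 70, 39, 87]
sift down from index 0: already satisfies heap property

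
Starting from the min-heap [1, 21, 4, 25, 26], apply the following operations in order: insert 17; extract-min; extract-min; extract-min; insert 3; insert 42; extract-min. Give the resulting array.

insert 17:
  append 17 at index 5 → [1, 21, 4, 25, 26, 17] (no swap needed)
extract-min → returns 1:
  remove root 1; move last element 17 to root → [17, 21, 4, 25, 26]
  17 vs smaller child 4 at index 2, swap → [4, 21, 17, 25, 26]
extract-min → returns 4:
  remove root 4; move last element 26 to root → [26, 21, 17, 25]
  26 vs smaller child 17 at index 2, swap → [17, 21, 26, 25]
extract-min → returns 17:
  remove root 17; move last element 25 to root → [25, 21, 26]
  25 vs smaller child 21 at index 1, swap → [21, 25, 26]
insert 3:
  append 3 at index 3 → [21, 25, 26, 3]
  3 < parent 25 at index 1, swap → [21, 3, 26, 25]
  3 < parent 21 at index 0, swap → [3, 21, 26, 25]
insert 42:
  append 42 at index 4 → [3, 21, 26, 25, 42] (no swap needed)
extract-min → returns 3:
  remove root 3; move last element 42 to root → [42, 21, 26, 25]
  42 vs smaller child 21 at index 1, swap → [21, 42, 26, 25]
  42 vs only child 25 at index 3, swap → [21, 25, 26, 42]

[21, 25, 26, 42]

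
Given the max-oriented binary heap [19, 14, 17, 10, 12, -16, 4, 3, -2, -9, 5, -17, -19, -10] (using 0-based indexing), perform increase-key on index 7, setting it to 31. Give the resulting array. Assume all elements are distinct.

set index 7 from 3 to 31 → [19, 14, 17, 10, 12, -16, 4, 31, -2, -9, 5, -17, -19, -10]
31 > parent 10 at index 3, swap → [19, 14, 17, 31, 12, -16, 4, 10, -2, -9, 5, -17, -19, -10]
31 > parent 14 at index 1, swap → [19, 31, 17, 14, 12, -16, 4, 10, -2, -9, 5, -17, -19, -10]
31 > parent 19 at index 0, swap → [31, 19, 17, 14, 12, -16, 4, 10, -2, -9, 5, -17, -19, -10]

[31, 19, 17, 14, 12, -16, 4, 10, -2, -9, 5, -17, -19, -10]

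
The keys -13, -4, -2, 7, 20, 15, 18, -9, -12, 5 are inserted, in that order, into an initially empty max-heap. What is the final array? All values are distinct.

Insert -13:
  append -13 at index 0 → [-13] (no swap needed)
Insert -4:
  append -4 at index 1 → [-13, -4]
  -4 > parent -13 at index 0, swap → [-4, -13]
Insert -2:
  append -2 at index 2 → [-4, -13, -2]
  -2 > parent -4 at index 0, swap → [-2, -13, -4]
Insert 7:
  append 7 at index 3 → [-2, -13, -4, 7]
  7 > parent -13 at index 1, swap → [-2, 7, -4, -13]
  7 > parent -2 at index 0, swap → [7, -2, -4, -13]
Insert 20:
  append 20 at index 4 → [7, -2, -4, -13, 20]
  20 > parent -2 at index 1, swap → [7, 20, -4, -13, -2]
  20 > parent 7 at index 0, swap → [20, 7, -4, -13, -2]
Insert 15:
  append 15 at index 5 → [20, 7, -4, -13, -2, 15]
  15 > parent -4 at index 2, swap → [20, 7, 15, -13, -2, -4]
Insert 18:
  append 18 at index 6 → [20, 7, 15, -13, -2, -4, 18]
  18 > parent 15 at index 2, swap → [20, 7, 18, -13, -2, -4, 15]
Insert -9:
  append -9 at index 7 → [20, 7, 18, -13, -2, -4, 15, -9]
  -9 > parent -13 at index 3, swap → [20, 7, 18, -9, -2, -4, 15, -13]
Insert -12:
  append -12 at index 8 → [20, 7, 18, -9, -2, -4, 15, -13, -12] (no swap needed)
Insert 5:
  append 5 at index 9 → [20, 7, 18, -9, -2, -4, 15, -13, -12, 5]
  5 > parent -2 at index 4, swap → [20, 7, 18, -9, 5, -4, 15, -13, -12, -2]

[20, 7, 18, -9, 5, -4, 15, -13, -12, -2]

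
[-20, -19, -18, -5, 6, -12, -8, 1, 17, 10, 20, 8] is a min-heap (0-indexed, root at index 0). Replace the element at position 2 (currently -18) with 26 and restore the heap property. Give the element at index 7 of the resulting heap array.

set index 2 from -18 to 26 → [-20, -19, 26, -5, 6, -12, -8, 1, 17, 10, 20, 8]
26 vs smaller child -12 at index 5, swap → [-20, -19, -12, -5, 6, 26, -8, 1, 17, 10, 20, 8]
26 vs only child 8 at index 11, swap → [-20, -19, -12, -5, 6, 8, -8, 1, 17, 10, 20, 26]
resulting array: [-20, -19, -12, -5, 6, 8, -8, 1, 17, 10, 20, 26]

1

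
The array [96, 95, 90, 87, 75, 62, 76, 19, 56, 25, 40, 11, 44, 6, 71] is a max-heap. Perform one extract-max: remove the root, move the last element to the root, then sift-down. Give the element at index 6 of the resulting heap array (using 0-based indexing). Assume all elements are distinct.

76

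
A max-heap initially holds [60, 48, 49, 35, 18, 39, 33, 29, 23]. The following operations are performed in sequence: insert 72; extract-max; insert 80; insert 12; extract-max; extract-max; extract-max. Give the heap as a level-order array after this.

insert 72:
  append 72 at index 9 → [60, 48, 49, 35, 18, 39, 33, 29, 23, 72]
  72 > parent 18 at index 4, swap → [60, 48, 49, 35, 72, 39, 33, 29, 23, 18]
  72 > parent 48 at index 1, swap → [60, 72, 49, 35, 48, 39, 33, 29, 23, 18]
  72 > parent 60 at index 0, swap → [72, 60, 49, 35, 48, 39, 33, 29, 23, 18]
extract-max → returns 72:
  remove root 72; move last element 18 to root → [18, 60, 49, 35, 48, 39, 33, 29, 23]
  18 vs larger child 60 at index 1, swap → [60, 18, 49, 35, 48, 39, 33, 29, 23]
  18 vs larger child 48 at index 4, swap → [60, 48, 49, 35, 18, 39, 33, 29, 23]
insert 80:
  append 80 at index 9 → [60, 48, 49, 35, 18, 39, 33, 29, 23, 80]
  80 > parent 18 at index 4, swap → [60, 48, 49, 35, 80, 39, 33, 29, 23, 18]
  80 > parent 48 at index 1, swap → [60, 80, 49, 35, 48, 39, 33, 29, 23, 18]
  80 > parent 60 at index 0, swap → [80, 60, 49, 35, 48, 39, 33, 29, 23, 18]
insert 12:
  append 12 at index 10 → [80, 60, 49, 35, 48, 39, 33, 29, 23, 18, 12] (no swap needed)
extract-max → returns 80:
  remove root 80; move last element 12 to root → [12, 60, 49, 35, 48, 39, 33, 29, 23, 18]
  12 vs larger child 60 at index 1, swap → [60, 12, 49, 35, 48, 39, 33, 29, 23, 18]
  12 vs larger child 48 at index 4, swap → [60, 48, 49, 35, 12, 39, 33, 29, 23, 18]
  12 vs only child 18 at index 9, swap → [60, 48, 49, 35, 18, 39, 33, 29, 23, 12]
extract-max → returns 60:
  remove root 60; move last element 12 to root → [12, 48, 49, 35, 18, 39, 33, 29, 23]
  12 vs larger child 49 at index 2, swap → [49, 48, 12, 35, 18, 39, 33, 29, 23]
  12 vs larger child 39 at index 5, swap → [49, 48, 39, 35, 18, 12, 33, 29, 23]
extract-max → returns 49:
  remove root 49; move last element 23 to root → [23, 48, 39, 35, 18, 12, 33, 29]
  23 vs larger child 48 at index 1, swap → [48, 23, 39, 35, 18, 12, 33, 29]
  23 vs larger child 35 at index 3, swap → [48, 35, 39, 23, 18, 12, 33, 29]
  23 vs only child 29 at index 7, swap → [48, 35, 39, 29, 18, 12, 33, 23]

[48, 35, 39, 29, 18, 12, 33, 23]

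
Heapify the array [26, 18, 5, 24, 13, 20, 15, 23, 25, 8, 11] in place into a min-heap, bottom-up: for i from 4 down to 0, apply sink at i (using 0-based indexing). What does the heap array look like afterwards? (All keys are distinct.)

[5, 8, 15, 23, 11, 20, 26, 24, 25, 13, 18]

sift down from index 4:
  13 vs smaller child 8 at index 9, swap → [26, 18, 5, 24, 8, 20, 15, 23, 25, 13, 11]
sift down from index 3:
  24 vs smaller child 23 at index 7, swap → [26, 18, 5, 23, 8, 20, 15, 24, 25, 13, 11]
sift down from index 2: already satisfies heap property
sift down from index 1:
  18 vs smaller child 8 at index 4, swap → [26, 8, 5, 23, 18, 20, 15, 24, 25, 13, 11]
  18 vs smaller child 11 at index 10, swap → [26, 8, 5, 23, 11, 20, 15, 24, 25, 13, 18]
sift down from index 0:
  26 vs smaller child 5 at index 2, swap → [5, 8, 26, 23, 11, 20, 15, 24, 25, 13, 18]
  26 vs smaller child 15 at index 6, swap → [5, 8, 15, 23, 11, 20, 26, 24, 25, 13, 18]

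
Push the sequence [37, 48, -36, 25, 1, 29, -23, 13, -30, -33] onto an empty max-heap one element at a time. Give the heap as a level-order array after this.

Insert 37:
  append 37 at index 0 → [37] (no swap needed)
Insert 48:
  append 48 at index 1 → [37, 48]
  48 > parent 37 at index 0, swap → [48, 37]
Insert -36:
  append -36 at index 2 → [48, 37, -36] (no swap needed)
Insert 25:
  append 25 at index 3 → [48, 37, -36, 25] (no swap needed)
Insert 1:
  append 1 at index 4 → [48, 37, -36, 25, 1] (no swap needed)
Insert 29:
  append 29 at index 5 → [48, 37, -36, 25, 1, 29]
  29 > parent -36 at index 2, swap → [48, 37, 29, 25, 1, -36]
Insert -23:
  append -23 at index 6 → [48, 37, 29, 25, 1, -36, -23] (no swap needed)
Insert 13:
  append 13 at index 7 → [48, 37, 29, 25, 1, -36, -23, 13] (no swap needed)
Insert -30:
  append -30 at index 8 → [48, 37, 29, 25, 1, -36, -23, 13, -30] (no swap needed)
Insert -33:
  append -33 at index 9 → [48, 37, 29, 25, 1, -36, -23, 13, -30, -33] (no swap needed)

[48, 37, 29, 25, 1, -36, -23, 13, -30, -33]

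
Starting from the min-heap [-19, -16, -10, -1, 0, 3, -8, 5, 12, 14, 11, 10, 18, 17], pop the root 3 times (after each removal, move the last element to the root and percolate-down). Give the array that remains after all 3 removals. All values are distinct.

[-8, -1, 3, 5, 0, 10, 18, 17, 12, 14, 11]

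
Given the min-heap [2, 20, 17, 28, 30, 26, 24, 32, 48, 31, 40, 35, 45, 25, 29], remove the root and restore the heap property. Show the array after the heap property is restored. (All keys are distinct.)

remove root 2; move last element 29 to root → [29, 20, 17, 28, 30, 26, 24, 32, 48, 31, 40, 35, 45, 25]
29 vs smaller child 17 at index 2, swap → [17, 20, 29, 28, 30, 26, 24, 32, 48, 31, 40, 35, 45, 25]
29 vs smaller child 24 at index 6, swap → [17, 20, 24, 28, 30, 26, 29, 32, 48, 31, 40, 35, 45, 25]
29 vs only child 25 at index 13, swap → [17, 20, 24, 28, 30, 26, 25, 32, 48, 31, 40, 35, 45, 29]

[17, 20, 24, 28, 30, 26, 25, 32, 48, 31, 40, 35, 45, 29]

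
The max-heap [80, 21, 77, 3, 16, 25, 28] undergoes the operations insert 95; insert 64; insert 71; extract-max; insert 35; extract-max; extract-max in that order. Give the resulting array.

insert 95:
  append 95 at index 7 → [80, 21, 77, 3, 16, 25, 28, 95]
  95 > parent 3 at index 3, swap → [80, 21, 77, 95, 16, 25, 28, 3]
  95 > parent 21 at index 1, swap → [80, 95, 77, 21, 16, 25, 28, 3]
  95 > parent 80 at index 0, swap → [95, 80, 77, 21, 16, 25, 28, 3]
insert 64:
  append 64 at index 8 → [95, 80, 77, 21, 16, 25, 28, 3, 64]
  64 > parent 21 at index 3, swap → [95, 80, 77, 64, 16, 25, 28, 3, 21]
insert 71:
  append 71 at index 9 → [95, 80, 77, 64, 16, 25, 28, 3, 21, 71]
  71 > parent 16 at index 4, swap → [95, 80, 77, 64, 71, 25, 28, 3, 21, 16]
extract-max → returns 95:
  remove root 95; move last element 16 to root → [16, 80, 77, 64, 71, 25, 28, 3, 21]
  16 vs larger child 80 at index 1, swap → [80, 16, 77, 64, 71, 25, 28, 3, 21]
  16 vs larger child 71 at index 4, swap → [80, 71, 77, 64, 16, 25, 28, 3, 21]
insert 35:
  append 35 at index 9 → [80, 71, 77, 64, 16, 25, 28, 3, 21, 35]
  35 > parent 16 at index 4, swap → [80, 71, 77, 64, 35, 25, 28, 3, 21, 16]
extract-max → returns 80:
  remove root 80; move last element 16 to root → [16, 71, 77, 64, 35, 25, 28, 3, 21]
  16 vs larger child 77 at index 2, swap → [77, 71, 16, 64, 35, 25, 28, 3, 21]
  16 vs larger child 28 at index 6, swap → [77, 71, 28, 64, 35, 25, 16, 3, 21]
extract-max → returns 77:
  remove root 77; move last element 21 to root → [21, 71, 28, 64, 35, 25, 16, 3]
  21 vs larger child 71 at index 1, swap → [71, 21, 28, 64, 35, 25, 16, 3]
  21 vs larger child 64 at index 3, swap → [71, 64, 28, 21, 35, 25, 16, 3]

[71, 64, 28, 21, 35, 25, 16, 3]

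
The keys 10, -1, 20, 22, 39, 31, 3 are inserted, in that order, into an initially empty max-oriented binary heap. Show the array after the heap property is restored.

[39, 22, 31, -1, 20, 10, 3]

Insert 10:
  append 10 at index 0 → [10] (no swap needed)
Insert -1:
  append -1 at index 1 → [10, -1] (no swap needed)
Insert 20:
  append 20 at index 2 → [10, -1, 20]
  20 > parent 10 at index 0, swap → [20, -1, 10]
Insert 22:
  append 22 at index 3 → [20, -1, 10, 22]
  22 > parent -1 at index 1, swap → [20, 22, 10, -1]
  22 > parent 20 at index 0, swap → [22, 20, 10, -1]
Insert 39:
  append 39 at index 4 → [22, 20, 10, -1, 39]
  39 > parent 20 at index 1, swap → [22, 39, 10, -1, 20]
  39 > parent 22 at index 0, swap → [39, 22, 10, -1, 20]
Insert 31:
  append 31 at index 5 → [39, 22, 10, -1, 20, 31]
  31 > parent 10 at index 2, swap → [39, 22, 31, -1, 20, 10]
Insert 3:
  append 3 at index 6 → [39, 22, 31, -1, 20, 10, 3] (no swap needed)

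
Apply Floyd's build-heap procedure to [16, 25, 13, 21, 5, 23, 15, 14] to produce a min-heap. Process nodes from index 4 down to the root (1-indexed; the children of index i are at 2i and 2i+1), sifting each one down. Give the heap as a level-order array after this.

[5, 14, 13, 16, 25, 23, 15, 21]

sift down from index 4:
  21 vs only child 14 at index 8, swap → [16, 25, 13, 14, 5, 23, 15, 21]
sift down from index 3: already satisfies heap property
sift down from index 2:
  25 vs smaller child 5 at index 5, swap → [16, 5, 13, 14, 25, 23, 15, 21]
sift down from index 1:
  16 vs smaller child 5 at index 2, swap → [5, 16, 13, 14, 25, 23, 15, 21]
  16 vs smaller child 14 at index 4, swap → [5, 14, 13, 16, 25, 23, 15, 21]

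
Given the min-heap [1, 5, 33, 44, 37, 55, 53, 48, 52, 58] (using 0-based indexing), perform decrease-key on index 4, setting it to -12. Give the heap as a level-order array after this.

[-12, 1, 33, 44, 5, 55, 53, 48, 52, 58]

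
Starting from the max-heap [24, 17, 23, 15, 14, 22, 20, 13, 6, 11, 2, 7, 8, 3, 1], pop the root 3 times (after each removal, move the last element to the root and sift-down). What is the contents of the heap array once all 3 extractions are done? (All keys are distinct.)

[20, 17, 8, 15, 14, 7, 3, 13, 6, 11, 2, 1]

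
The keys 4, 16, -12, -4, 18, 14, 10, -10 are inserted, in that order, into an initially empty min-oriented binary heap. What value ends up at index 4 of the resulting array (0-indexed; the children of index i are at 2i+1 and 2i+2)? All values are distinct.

Insert 4:
  append 4 at index 0 → [4] (no swap needed)
Insert 16:
  append 16 at index 1 → [4, 16] (no swap needed)
Insert -12:
  append -12 at index 2 → [4, 16, -12]
  -12 < parent 4 at index 0, swap → [-12, 16, 4]
Insert -4:
  append -4 at index 3 → [-12, 16, 4, -4]
  -4 < parent 16 at index 1, swap → [-12, -4, 4, 16]
Insert 18:
  append 18 at index 4 → [-12, -4, 4, 16, 18] (no swap needed)
Insert 14:
  append 14 at index 5 → [-12, -4, 4, 16, 18, 14] (no swap needed)
Insert 10:
  append 10 at index 6 → [-12, -4, 4, 16, 18, 14, 10] (no swap needed)
Insert -10:
  append -10 at index 7 → [-12, -4, 4, 16, 18, 14, 10, -10]
  -10 < parent 16 at index 3, swap → [-12, -4, 4, -10, 18, 14, 10, 16]
  -10 < parent -4 at index 1, swap → [-12, -10, 4, -4, 18, 14, 10, 16]
resulting array: [-12, -10, 4, -4, 18, 14, 10, 16]

18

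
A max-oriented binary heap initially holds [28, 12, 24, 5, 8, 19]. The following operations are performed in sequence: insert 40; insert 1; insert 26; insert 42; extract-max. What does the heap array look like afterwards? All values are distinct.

insert 40:
  append 40 at index 6 → [28, 12, 24, 5, 8, 19, 40]
  40 > parent 24 at index 2, swap → [28, 12, 40, 5, 8, 19, 24]
  40 > parent 28 at index 0, swap → [40, 12, 28, 5, 8, 19, 24]
insert 1:
  append 1 at index 7 → [40, 12, 28, 5, 8, 19, 24, 1] (no swap needed)
insert 26:
  append 26 at index 8 → [40, 12, 28, 5, 8, 19, 24, 1, 26]
  26 > parent 5 at index 3, swap → [40, 12, 28, 26, 8, 19, 24, 1, 5]
  26 > parent 12 at index 1, swap → [40, 26, 28, 12, 8, 19, 24, 1, 5]
insert 42:
  append 42 at index 9 → [40, 26, 28, 12, 8, 19, 24, 1, 5, 42]
  42 > parent 8 at index 4, swap → [40, 26, 28, 12, 42, 19, 24, 1, 5, 8]
  42 > parent 26 at index 1, swap → [40, 42, 28, 12, 26, 19, 24, 1, 5, 8]
  42 > parent 40 at index 0, swap → [42, 40, 28, 12, 26, 19, 24, 1, 5, 8]
extract-max → returns 42:
  remove root 42; move last element 8 to root → [8, 40, 28, 12, 26, 19, 24, 1, 5]
  8 vs larger child 40 at index 1, swap → [40, 8, 28, 12, 26, 19, 24, 1, 5]
  8 vs larger child 26 at index 4, swap → [40, 26, 28, 12, 8, 19, 24, 1, 5]

[40, 26, 28, 12, 8, 19, 24, 1, 5]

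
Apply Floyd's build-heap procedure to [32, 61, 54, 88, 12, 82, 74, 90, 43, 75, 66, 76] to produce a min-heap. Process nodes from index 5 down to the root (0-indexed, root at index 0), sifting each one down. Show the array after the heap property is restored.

sift down from index 5:
  82 vs only child 76 at index 11, swap → [32, 61, 54, 88, 12, 76, 74, 90, 43, 75, 66, 82]
sift down from index 4: already satisfies heap property
sift down from index 3:
  88 vs smaller child 43 at index 8, swap → [32, 61, 54, 43, 12, 76, 74, 90, 88, 75, 66, 82]
sift down from index 2: already satisfies heap property
sift down from index 1:
  61 vs smaller child 12 at index 4, swap → [32, 12, 54, 43, 61, 76, 74, 90, 88, 75, 66, 82]
sift down from index 0:
  32 vs smaller child 12 at index 1, swap → [12, 32, 54, 43, 61, 76, 74, 90, 88, 75, 66, 82]

[12, 32, 54, 43, 61, 76, 74, 90, 88, 75, 66, 82]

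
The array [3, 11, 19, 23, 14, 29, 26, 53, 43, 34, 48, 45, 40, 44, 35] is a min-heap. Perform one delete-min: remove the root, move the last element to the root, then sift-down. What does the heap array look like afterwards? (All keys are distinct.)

[11, 14, 19, 23, 34, 29, 26, 53, 43, 35, 48, 45, 40, 44]

remove root 3; move last element 35 to root → [35, 11, 19, 23, 14, 29, 26, 53, 43, 34, 48, 45, 40, 44]
35 vs smaller child 11 at index 1, swap → [11, 35, 19, 23, 14, 29, 26, 53, 43, 34, 48, 45, 40, 44]
35 vs smaller child 14 at index 4, swap → [11, 14, 19, 23, 35, 29, 26, 53, 43, 34, 48, 45, 40, 44]
35 vs smaller child 34 at index 9, swap → [11, 14, 19, 23, 34, 29, 26, 53, 43, 35, 48, 45, 40, 44]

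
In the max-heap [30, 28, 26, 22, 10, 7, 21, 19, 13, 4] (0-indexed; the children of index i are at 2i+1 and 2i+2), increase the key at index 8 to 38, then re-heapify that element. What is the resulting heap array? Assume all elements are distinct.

set index 8 from 13 to 38 → [30, 28, 26, 22, 10, 7, 21, 19, 38, 4]
38 > parent 22 at index 3, swap → [30, 28, 26, 38, 10, 7, 21, 19, 22, 4]
38 > parent 28 at index 1, swap → [30, 38, 26, 28, 10, 7, 21, 19, 22, 4]
38 > parent 30 at index 0, swap → [38, 30, 26, 28, 10, 7, 21, 19, 22, 4]

[38, 30, 26, 28, 10, 7, 21, 19, 22, 4]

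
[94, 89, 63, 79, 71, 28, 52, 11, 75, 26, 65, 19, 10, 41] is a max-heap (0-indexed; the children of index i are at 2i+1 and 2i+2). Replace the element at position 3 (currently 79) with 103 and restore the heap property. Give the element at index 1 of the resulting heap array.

94

set index 3 from 79 to 103 → [94, 89, 63, 103, 71, 28, 52, 11, 75, 26, 65, 19, 10, 41]
103 > parent 89 at index 1, swap → [94, 103, 63, 89, 71, 28, 52, 11, 75, 26, 65, 19, 10, 41]
103 > parent 94 at index 0, swap → [103, 94, 63, 89, 71, 28, 52, 11, 75, 26, 65, 19, 10, 41]
resulting array: [103, 94, 63, 89, 71, 28, 52, 11, 75, 26, 65, 19, 10, 41]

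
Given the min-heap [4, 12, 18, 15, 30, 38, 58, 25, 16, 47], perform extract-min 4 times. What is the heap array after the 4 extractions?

[18, 25, 38, 47, 30, 58]

extract-min #1 returns 4:
  remove root 4; move last element 47 to root → [47, 12, 18, 15, 30, 38, 58, 25, 16]
  47 vs smaller child 12 at index 1, swap → [12, 47, 18, 15, 30, 38, 58, 25, 16]
  47 vs smaller child 15 at index 3, swap → [12, 15, 18, 47, 30, 38, 58, 25, 16]
  47 vs smaller child 16 at index 8, swap → [12, 15, 18, 16, 30, 38, 58, 25, 47]
extract-min #2 returns 12:
  remove root 12; move last element 47 to root → [47, 15, 18, 16, 30, 38, 58, 25]
  47 vs smaller child 15 at index 1, swap → [15, 47, 18, 16, 30, 38, 58, 25]
  47 vs smaller child 16 at index 3, swap → [15, 16, 18, 47, 30, 38, 58, 25]
  47 vs only child 25 at index 7, swap → [15, 16, 18, 25, 30, 38, 58, 47]
extract-min #3 returns 15:
  remove root 15; move last element 47 to root → [47, 16, 18, 25, 30, 38, 58]
  47 vs smaller child 16 at index 1, swap → [16, 47, 18, 25, 30, 38, 58]
  47 vs smaller child 25 at index 3, swap → [16, 25, 18, 47, 30, 38, 58]
extract-min #4 returns 16:
  remove root 16; move last element 58 to root → [58, 25, 18, 47, 30, 38]
  58 vs smaller child 18 at index 2, swap → [18, 25, 58, 47, 30, 38]
  58 vs only child 38 at index 5, swap → [18, 25, 38, 47, 30, 58]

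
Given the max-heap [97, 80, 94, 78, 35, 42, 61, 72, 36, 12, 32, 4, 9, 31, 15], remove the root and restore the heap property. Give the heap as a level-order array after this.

remove root 97; move last element 15 to root → [15, 80, 94, 78, 35, 42, 61, 72, 36, 12, 32, 4, 9, 31]
15 vs larger child 94 at index 2, swap → [94, 80, 15, 78, 35, 42, 61, 72, 36, 12, 32, 4, 9, 31]
15 vs larger child 61 at index 6, swap → [94, 80, 61, 78, 35, 42, 15, 72, 36, 12, 32, 4, 9, 31]
15 vs only child 31 at index 13, swap → [94, 80, 61, 78, 35, 42, 31, 72, 36, 12, 32, 4, 9, 15]

[94, 80, 61, 78, 35, 42, 31, 72, 36, 12, 32, 4, 9, 15]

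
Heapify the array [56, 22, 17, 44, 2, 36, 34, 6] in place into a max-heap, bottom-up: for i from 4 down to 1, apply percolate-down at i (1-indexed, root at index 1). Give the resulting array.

[56, 44, 36, 22, 2, 17, 34, 6]

sift down from index 4: already satisfies heap property
sift down from index 3:
  17 vs larger child 36 at index 6, swap → [56, 22, 36, 44, 2, 17, 34, 6]
sift down from index 2:
  22 vs larger child 44 at index 4, swap → [56, 44, 36, 22, 2, 17, 34, 6]
sift down from index 1: already satisfies heap property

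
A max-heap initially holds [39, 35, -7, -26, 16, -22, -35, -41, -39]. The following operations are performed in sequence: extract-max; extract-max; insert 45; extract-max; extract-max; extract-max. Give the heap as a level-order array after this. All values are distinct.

[-22, -26, -35, -41, -39]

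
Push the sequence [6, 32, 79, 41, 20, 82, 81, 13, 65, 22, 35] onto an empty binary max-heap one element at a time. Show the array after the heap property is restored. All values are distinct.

Insert 6:
  append 6 at index 0 → [6] (no swap needed)
Insert 32:
  append 32 at index 1 → [6, 32]
  32 > parent 6 at index 0, swap → [32, 6]
Insert 79:
  append 79 at index 2 → [32, 6, 79]
  79 > parent 32 at index 0, swap → [79, 6, 32]
Insert 41:
  append 41 at index 3 → [79, 6, 32, 41]
  41 > parent 6 at index 1, swap → [79, 41, 32, 6]
Insert 20:
  append 20 at index 4 → [79, 41, 32, 6, 20] (no swap needed)
Insert 82:
  append 82 at index 5 → [79, 41, 32, 6, 20, 82]
  82 > parent 32 at index 2, swap → [79, 41, 82, 6, 20, 32]
  82 > parent 79 at index 0, swap → [82, 41, 79, 6, 20, 32]
Insert 81:
  append 81 at index 6 → [82, 41, 79, 6, 20, 32, 81]
  81 > parent 79 at index 2, swap → [82, 41, 81, 6, 20, 32, 79]
Insert 13:
  append 13 at index 7 → [82, 41, 81, 6, 20, 32, 79, 13]
  13 > parent 6 at index 3, swap → [82, 41, 81, 13, 20, 32, 79, 6]
Insert 65:
  append 65 at index 8 → [82, 41, 81, 13, 20, 32, 79, 6, 65]
  65 > parent 13 at index 3, swap → [82, 41, 81, 65, 20, 32, 79, 6, 13]
  65 > parent 41 at index 1, swap → [82, 65, 81, 41, 20, 32, 79, 6, 13]
Insert 22:
  append 22 at index 9 → [82, 65, 81, 41, 20, 32, 79, 6, 13, 22]
  22 > parent 20 at index 4, swap → [82, 65, 81, 41, 22, 32, 79, 6, 13, 20]
Insert 35:
  append 35 at index 10 → [82, 65, 81, 41, 22, 32, 79, 6, 13, 20, 35]
  35 > parent 22 at index 4, swap → [82, 65, 81, 41, 35, 32, 79, 6, 13, 20, 22]

[82, 65, 81, 41, 35, 32, 79, 6, 13, 20, 22]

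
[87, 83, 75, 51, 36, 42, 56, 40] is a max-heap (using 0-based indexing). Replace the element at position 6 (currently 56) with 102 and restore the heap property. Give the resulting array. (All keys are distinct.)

set index 6 from 56 to 102 → [87, 83, 75, 51, 36, 42, 102, 40]
102 > parent 75 at index 2, swap → [87, 83, 102, 51, 36, 42, 75, 40]
102 > parent 87 at index 0, swap → [102, 83, 87, 51, 36, 42, 75, 40]

[102, 83, 87, 51, 36, 42, 75, 40]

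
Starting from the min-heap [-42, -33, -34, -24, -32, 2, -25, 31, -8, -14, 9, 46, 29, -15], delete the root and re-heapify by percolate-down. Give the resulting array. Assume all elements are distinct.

remove root -42; move last element -15 to root → [-15, -33, -34, -24, -32, 2, -25, 31, -8, -14, 9, 46, 29]
-15 vs smaller child -34 at index 2, swap → [-34, -33, -15, -24, -32, 2, -25, 31, -8, -14, 9, 46, 29]
-15 vs smaller child -25 at index 6, swap → [-34, -33, -25, -24, -32, 2, -15, 31, -8, -14, 9, 46, 29]

[-34, -33, -25, -24, -32, 2, -15, 31, -8, -14, 9, 46, 29]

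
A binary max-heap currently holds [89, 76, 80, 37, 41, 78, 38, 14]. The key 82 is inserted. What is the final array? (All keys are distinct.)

[89, 82, 80, 76, 41, 78, 38, 14, 37]

append 82 at index 8 → [89, 76, 80, 37, 41, 78, 38, 14, 82]
82 > parent 37 at index 3, swap → [89, 76, 80, 82, 41, 78, 38, 14, 37]
82 > parent 76 at index 1, swap → [89, 82, 80, 76, 41, 78, 38, 14, 37]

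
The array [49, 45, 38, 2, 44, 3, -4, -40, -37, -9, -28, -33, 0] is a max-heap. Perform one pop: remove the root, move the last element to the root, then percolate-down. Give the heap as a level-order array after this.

remove root 49; move last element 0 to root → [0, 45, 38, 2, 44, 3, -4, -40, -37, -9, -28, -33]
0 vs larger child 45 at index 1, swap → [45, 0, 38, 2, 44, 3, -4, -40, -37, -9, -28, -33]
0 vs larger child 44 at index 4, swap → [45, 44, 38, 2, 0, 3, -4, -40, -37, -9, -28, -33]

[45, 44, 38, 2, 0, 3, -4, -40, -37, -9, -28, -33]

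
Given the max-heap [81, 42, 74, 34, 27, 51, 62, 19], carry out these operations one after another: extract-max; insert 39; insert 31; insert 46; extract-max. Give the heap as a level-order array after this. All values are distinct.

[62, 46, 51, 39, 42, 27, 19, 34, 31]

extract-max → returns 81:
  remove root 81; move last element 19 to root → [19, 42, 74, 34, 27, 51, 62]
  19 vs larger child 74 at index 2, swap → [74, 42, 19, 34, 27, 51, 62]
  19 vs larger child 62 at index 6, swap → [74, 42, 62, 34, 27, 51, 19]
insert 39:
  append 39 at index 7 → [74, 42, 62, 34, 27, 51, 19, 39]
  39 > parent 34 at index 3, swap → [74, 42, 62, 39, 27, 51, 19, 34]
insert 31:
  append 31 at index 8 → [74, 42, 62, 39, 27, 51, 19, 34, 31] (no swap needed)
insert 46:
  append 46 at index 9 → [74, 42, 62, 39, 27, 51, 19, 34, 31, 46]
  46 > parent 27 at index 4, swap → [74, 42, 62, 39, 46, 51, 19, 34, 31, 27]
  46 > parent 42 at index 1, swap → [74, 46, 62, 39, 42, 51, 19, 34, 31, 27]
extract-max → returns 74:
  remove root 74; move last element 27 to root → [27, 46, 62, 39, 42, 51, 19, 34, 31]
  27 vs larger child 62 at index 2, swap → [62, 46, 27, 39, 42, 51, 19, 34, 31]
  27 vs larger child 51 at index 5, swap → [62, 46, 51, 39, 42, 27, 19, 34, 31]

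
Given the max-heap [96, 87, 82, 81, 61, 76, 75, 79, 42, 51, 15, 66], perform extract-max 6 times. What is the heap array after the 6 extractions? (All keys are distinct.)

[75, 66, 42, 51, 61, 15]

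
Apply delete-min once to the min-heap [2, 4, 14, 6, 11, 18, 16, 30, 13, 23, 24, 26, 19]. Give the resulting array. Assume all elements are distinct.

remove root 2; move last element 19 to root → [19, 4, 14, 6, 11, 18, 16, 30, 13, 23, 24, 26]
19 vs smaller child 4 at index 1, swap → [4, 19, 14, 6, 11, 18, 16, 30, 13, 23, 24, 26]
19 vs smaller child 6 at index 3, swap → [4, 6, 14, 19, 11, 18, 16, 30, 13, 23, 24, 26]
19 vs smaller child 13 at index 8, swap → [4, 6, 14, 13, 11, 18, 16, 30, 19, 23, 24, 26]

[4, 6, 14, 13, 11, 18, 16, 30, 19, 23, 24, 26]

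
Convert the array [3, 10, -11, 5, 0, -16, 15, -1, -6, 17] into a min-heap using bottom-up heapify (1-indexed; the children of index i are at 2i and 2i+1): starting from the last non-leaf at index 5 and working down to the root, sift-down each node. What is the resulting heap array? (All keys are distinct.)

sift down from index 5: already satisfies heap property
sift down from index 4:
  5 vs smaller child -6 at index 9, swap → [3, 10, -11, -6, 0, -16, 15, -1, 5, 17]
sift down from index 3:
  -11 vs smaller child -16 at index 6, swap → [3, 10, -16, -6, 0, -11, 15, -1, 5, 17]
sift down from index 2:
  10 vs smaller child -6 at index 4, swap → [3, -6, -16, 10, 0, -11, 15, -1, 5, 17]
  10 vs smaller child -1 at index 8, swap → [3, -6, -16, -1, 0, -11, 15, 10, 5, 17]
sift down from index 1:
  3 vs smaller child -16 at index 3, swap → [-16, -6, 3, -1, 0, -11, 15, 10, 5, 17]
  3 vs smaller child -11 at index 6, swap → [-16, -6, -11, -1, 0, 3, 15, 10, 5, 17]

[-16, -6, -11, -1, 0, 3, 15, 10, 5, 17]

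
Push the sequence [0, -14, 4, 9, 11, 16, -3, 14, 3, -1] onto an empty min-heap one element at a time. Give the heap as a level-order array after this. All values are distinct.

[-14, -1, -3, 3, 0, 16, 4, 14, 9, 11]

Insert 0:
  append 0 at index 0 → [0] (no swap needed)
Insert -14:
  append -14 at index 1 → [0, -14]
  -14 < parent 0 at index 0, swap → [-14, 0]
Insert 4:
  append 4 at index 2 → [-14, 0, 4] (no swap needed)
Insert 9:
  append 9 at index 3 → [-14, 0, 4, 9] (no swap needed)
Insert 11:
  append 11 at index 4 → [-14, 0, 4, 9, 11] (no swap needed)
Insert 16:
  append 16 at index 5 → [-14, 0, 4, 9, 11, 16] (no swap needed)
Insert -3:
  append -3 at index 6 → [-14, 0, 4, 9, 11, 16, -3]
  -3 < parent 4 at index 2, swap → [-14, 0, -3, 9, 11, 16, 4]
Insert 14:
  append 14 at index 7 → [-14, 0, -3, 9, 11, 16, 4, 14] (no swap needed)
Insert 3:
  append 3 at index 8 → [-14, 0, -3, 9, 11, 16, 4, 14, 3]
  3 < parent 9 at index 3, swap → [-14, 0, -3, 3, 11, 16, 4, 14, 9]
Insert -1:
  append -1 at index 9 → [-14, 0, -3, 3, 11, 16, 4, 14, 9, -1]
  -1 < parent 11 at index 4, swap → [-14, 0, -3, 3, -1, 16, 4, 14, 9, 11]
  -1 < parent 0 at index 1, swap → [-14, -1, -3, 3, 0, 16, 4, 14, 9, 11]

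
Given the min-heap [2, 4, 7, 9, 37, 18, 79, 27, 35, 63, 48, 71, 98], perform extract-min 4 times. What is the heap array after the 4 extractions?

[18, 27, 63, 35, 37, 71, 79, 98, 48]

extract-min #1 returns 2:
  remove root 2; move last element 98 to root → [98, 4, 7, 9, 37, 18, 79, 27, 35, 63, 48, 71]
  98 vs smaller child 4 at index 1, swap → [4, 98, 7, 9, 37, 18, 79, 27, 35, 63, 48, 71]
  98 vs smaller child 9 at index 3, swap → [4, 9, 7, 98, 37, 18, 79, 27, 35, 63, 48, 71]
  98 vs smaller child 27 at index 7, swap → [4, 9, 7, 27, 37, 18, 79, 98, 35, 63, 48, 71]
extract-min #2 returns 4:
  remove root 4; move last element 71 to root → [71, 9, 7, 27, 37, 18, 79, 98, 35, 63, 48]
  71 vs smaller child 7 at index 2, swap → [7, 9, 71, 27, 37, 18, 79, 98, 35, 63, 48]
  71 vs smaller child 18 at index 5, swap → [7, 9, 18, 27, 37, 71, 79, 98, 35, 63, 48]
extract-min #3 returns 7:
  remove root 7; move last element 48 to root → [48, 9, 18, 27, 37, 71, 79, 98, 35, 63]
  48 vs smaller child 9 at index 1, swap → [9, 48, 18, 27, 37, 71, 79, 98, 35, 63]
  48 vs smaller child 27 at index 3, swap → [9, 27, 18, 48, 37, 71, 79, 98, 35, 63]
  48 vs smaller child 35 at index 8, swap → [9, 27, 18, 35, 37, 71, 79, 98, 48, 63]
extract-min #4 returns 9:
  remove root 9; move last element 63 to root → [63, 27, 18, 35, 37, 71, 79, 98, 48]
  63 vs smaller child 18 at index 2, swap → [18, 27, 63, 35, 37, 71, 79, 98, 48]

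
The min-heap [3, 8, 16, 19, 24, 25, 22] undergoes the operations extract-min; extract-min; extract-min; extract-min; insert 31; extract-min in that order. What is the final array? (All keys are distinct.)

[24, 31, 25]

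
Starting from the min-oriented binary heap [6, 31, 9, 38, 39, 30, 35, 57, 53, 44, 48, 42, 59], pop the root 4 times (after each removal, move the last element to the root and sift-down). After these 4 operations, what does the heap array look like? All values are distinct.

extract-min #1 returns 6:
  remove root 6; move last element 59 to root → [59, 31, 9, 38, 39, 30, 35, 57, 53, 44, 48, 42]
  59 vs smaller child 9 at index 2, swap → [9, 31, 59, 38, 39, 30, 35, 57, 53, 44, 48, 42]
  59 vs smaller child 30 at index 5, swap → [9, 31, 30, 38, 39, 59, 35, 57, 53, 44, 48, 42]
  59 vs only child 42 at index 11, swap → [9, 31, 30, 38, 39, 42, 35, 57, 53, 44, 48, 59]
extract-min #2 returns 9:
  remove root 9; move last element 59 to root → [59, 31, 30, 38, 39, 42, 35, 57, 53, 44, 48]
  59 vs smaller child 30 at index 2, swap → [30, 31, 59, 38, 39, 42, 35, 57, 53, 44, 48]
  59 vs smaller child 35 at index 6, swap → [30, 31, 35, 38, 39, 42, 59, 57, 53, 44, 48]
extract-min #3 returns 30:
  remove root 30; move last element 48 to root → [48, 31, 35, 38, 39, 42, 59, 57, 53, 44]
  48 vs smaller child 31 at index 1, swap → [31, 48, 35, 38, 39, 42, 59, 57, 53, 44]
  48 vs smaller child 38 at index 3, swap → [31, 38, 35, 48, 39, 42, 59, 57, 53, 44]
extract-min #4 returns 31:
  remove root 31; move last element 44 to root → [44, 38, 35, 48, 39, 42, 59, 57, 53]
  44 vs smaller child 35 at index 2, swap → [35, 38, 44, 48, 39, 42, 59, 57, 53]
  44 vs smaller child 42 at index 5, swap → [35, 38, 42, 48, 39, 44, 59, 57, 53]

[35, 38, 42, 48, 39, 44, 59, 57, 53]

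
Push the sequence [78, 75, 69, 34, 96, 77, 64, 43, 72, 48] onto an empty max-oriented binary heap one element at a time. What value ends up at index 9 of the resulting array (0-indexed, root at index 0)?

Insert 78:
  append 78 at index 0 → [78] (no swap needed)
Insert 75:
  append 75 at index 1 → [78, 75] (no swap needed)
Insert 69:
  append 69 at index 2 → [78, 75, 69] (no swap needed)
Insert 34:
  append 34 at index 3 → [78, 75, 69, 34] (no swap needed)
Insert 96:
  append 96 at index 4 → [78, 75, 69, 34, 96]
  96 > parent 75 at index 1, swap → [78, 96, 69, 34, 75]
  96 > parent 78 at index 0, swap → [96, 78, 69, 34, 75]
Insert 77:
  append 77 at index 5 → [96, 78, 69, 34, 75, 77]
  77 > parent 69 at index 2, swap → [96, 78, 77, 34, 75, 69]
Insert 64:
  append 64 at index 6 → [96, 78, 77, 34, 75, 69, 64] (no swap needed)
Insert 43:
  append 43 at index 7 → [96, 78, 77, 34, 75, 69, 64, 43]
  43 > parent 34 at index 3, swap → [96, 78, 77, 43, 75, 69, 64, 34]
Insert 72:
  append 72 at index 8 → [96, 78, 77, 43, 75, 69, 64, 34, 72]
  72 > parent 43 at index 3, swap → [96, 78, 77, 72, 75, 69, 64, 34, 43]
Insert 48:
  append 48 at index 9 → [96, 78, 77, 72, 75, 69, 64, 34, 43, 48] (no swap needed)
resulting array: [96, 78, 77, 72, 75, 69, 64, 34, 43, 48]

48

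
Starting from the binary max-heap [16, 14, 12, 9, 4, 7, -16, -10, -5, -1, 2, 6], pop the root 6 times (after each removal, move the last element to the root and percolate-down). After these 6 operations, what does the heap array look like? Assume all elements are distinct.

extract-max #1 returns 16:
  remove root 16; move last element 6 to root → [6, 14, 12, 9, 4, 7, -16, -10, -5, -1, 2]
  6 vs larger child 14 at index 1, swap → [14, 6, 12, 9, 4, 7, -16, -10, -5, -1, 2]
  6 vs larger child 9 at index 3, swap → [14, 9, 12, 6, 4, 7, -16, -10, -5, -1, 2]
extract-max #2 returns 14:
  remove root 14; move last element 2 to root → [2, 9, 12, 6, 4, 7, -16, -10, -5, -1]
  2 vs larger child 12 at index 2, swap → [12, 9, 2, 6, 4, 7, -16, -10, -5, -1]
  2 vs larger child 7 at index 5, swap → [12, 9, 7, 6, 4, 2, -16, -10, -5, -1]
extract-max #3 returns 12:
  remove root 12; move last element -1 to root → [-1, 9, 7, 6, 4, 2, -16, -10, -5]
  -1 vs larger child 9 at index 1, swap → [9, -1, 7, 6, 4, 2, -16, -10, -5]
  -1 vs larger child 6 at index 3, swap → [9, 6, 7, -1, 4, 2, -16, -10, -5]
extract-max #4 returns 9:
  remove root 9; move last element -5 to root → [-5, 6, 7, -1, 4, 2, -16, -10]
  -5 vs larger child 7 at index 2, swap → [7, 6, -5, -1, 4, 2, -16, -10]
  -5 vs larger child 2 at index 5, swap → [7, 6, 2, -1, 4, -5, -16, -10]
extract-max #5 returns 7:
  remove root 7; move last element -10 to root → [-10, 6, 2, -1, 4, -5, -16]
  -10 vs larger child 6 at index 1, swap → [6, -10, 2, -1, 4, -5, -16]
  -10 vs larger child 4 at index 4, swap → [6, 4, 2, -1, -10, -5, -16]
extract-max #6 returns 6:
  remove root 6; move last element -16 to root → [-16, 4, 2, -1, -10, -5]
  -16 vs larger child 4 at index 1, swap → [4, -16, 2, -1, -10, -5]
  -16 vs larger child -1 at index 3, swap → [4, -1, 2, -16, -10, -5]

[4, -1, 2, -16, -10, -5]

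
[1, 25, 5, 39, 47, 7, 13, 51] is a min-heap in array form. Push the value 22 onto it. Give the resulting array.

[1, 22, 5, 25, 47, 7, 13, 51, 39]

append 22 at index 8 → [1, 25, 5, 39, 47, 7, 13, 51, 22]
22 < parent 39 at index 3, swap → [1, 25, 5, 22, 47, 7, 13, 51, 39]
22 < parent 25 at index 1, swap → [1, 22, 5, 25, 47, 7, 13, 51, 39]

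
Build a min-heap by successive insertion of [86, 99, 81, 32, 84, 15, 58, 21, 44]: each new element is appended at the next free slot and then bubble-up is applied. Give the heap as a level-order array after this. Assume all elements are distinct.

Insert 86:
  append 86 at index 0 → [86] (no swap needed)
Insert 99:
  append 99 at index 1 → [86, 99] (no swap needed)
Insert 81:
  append 81 at index 2 → [86, 99, 81]
  81 < parent 86 at index 0, swap → [81, 99, 86]
Insert 32:
  append 32 at index 3 → [81, 99, 86, 32]
  32 < parent 99 at index 1, swap → [81, 32, 86, 99]
  32 < parent 81 at index 0, swap → [32, 81, 86, 99]
Insert 84:
  append 84 at index 4 → [32, 81, 86, 99, 84] (no swap needed)
Insert 15:
  append 15 at index 5 → [32, 81, 86, 99, 84, 15]
  15 < parent 86 at index 2, swap → [32, 81, 15, 99, 84, 86]
  15 < parent 32 at index 0, swap → [15, 81, 32, 99, 84, 86]
Insert 58:
  append 58 at index 6 → [15, 81, 32, 99, 84, 86, 58] (no swap needed)
Insert 21:
  append 21 at index 7 → [15, 81, 32, 99, 84, 86, 58, 21]
  21 < parent 99 at index 3, swap → [15, 81, 32, 21, 84, 86, 58, 99]
  21 < parent 81 at index 1, swap → [15, 21, 32, 81, 84, 86, 58, 99]
Insert 44:
  append 44 at index 8 → [15, 21, 32, 81, 84, 86, 58, 99, 44]
  44 < parent 81 at index 3, swap → [15, 21, 32, 44, 84, 86, 58, 99, 81]

[15, 21, 32, 44, 84, 86, 58, 99, 81]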